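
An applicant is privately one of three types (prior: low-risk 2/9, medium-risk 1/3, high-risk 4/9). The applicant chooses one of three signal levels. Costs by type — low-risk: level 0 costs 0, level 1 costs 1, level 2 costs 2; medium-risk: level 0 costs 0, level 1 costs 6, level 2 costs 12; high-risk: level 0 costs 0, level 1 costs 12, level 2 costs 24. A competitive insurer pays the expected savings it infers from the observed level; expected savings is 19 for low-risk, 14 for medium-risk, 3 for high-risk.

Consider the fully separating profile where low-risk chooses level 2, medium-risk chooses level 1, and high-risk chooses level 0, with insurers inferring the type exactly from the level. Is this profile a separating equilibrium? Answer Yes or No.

Separating rebates: level 2 → 19, level 1 → 14, level 0 → 3.
low-risk (assigned level 2): level 0: 3 − 0 = 3; level 1: 14 − 1 = 13; level 2: 19 − 2 = 17. low-risk stays.
medium-risk (assigned level 1): level 0: 3 − 0 = 3; level 1: 14 − 6 = 8; level 2: 19 − 12 = 7. medium-risk stays.
high-risk (assigned level 0): level 0: 3 − 0 = 3; level 1: 14 − 12 = 2; level 2: 19 − 24 = -5. high-risk stays.
Every type prefers its assigned level; separation holds.

Yes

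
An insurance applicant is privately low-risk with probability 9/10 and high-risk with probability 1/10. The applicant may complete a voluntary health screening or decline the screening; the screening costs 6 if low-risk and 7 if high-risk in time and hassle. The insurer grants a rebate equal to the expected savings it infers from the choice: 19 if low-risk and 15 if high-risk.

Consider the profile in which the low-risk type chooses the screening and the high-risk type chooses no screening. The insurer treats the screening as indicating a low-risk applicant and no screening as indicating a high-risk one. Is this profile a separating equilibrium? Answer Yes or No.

No

Under these beliefs, the screening earns rebate 19 and no screening earns rebate 15.
low-risk: the screening nets 19 − 6 = 13; no screening nets 15. low-risk would deviate to no screening.
high-risk: the screening nets 19 − 7 = 12; no screening nets 15. high-risk prefers no screening.
low-risk has a profitable deviation, so the profile is not an equilibrium.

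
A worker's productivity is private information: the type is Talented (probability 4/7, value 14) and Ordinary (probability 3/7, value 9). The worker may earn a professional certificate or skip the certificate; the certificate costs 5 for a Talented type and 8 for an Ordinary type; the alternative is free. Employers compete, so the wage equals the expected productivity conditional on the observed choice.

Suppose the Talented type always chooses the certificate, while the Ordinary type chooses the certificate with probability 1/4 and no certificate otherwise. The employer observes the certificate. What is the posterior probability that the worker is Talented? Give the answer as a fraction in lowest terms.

16/19

P(the certificate) = (4/7)·1 + (3/7)·(1/4) = 19/28.
By Bayes' rule, P(Talented | the certificate) = (4/7) / (19/28) = 16/19.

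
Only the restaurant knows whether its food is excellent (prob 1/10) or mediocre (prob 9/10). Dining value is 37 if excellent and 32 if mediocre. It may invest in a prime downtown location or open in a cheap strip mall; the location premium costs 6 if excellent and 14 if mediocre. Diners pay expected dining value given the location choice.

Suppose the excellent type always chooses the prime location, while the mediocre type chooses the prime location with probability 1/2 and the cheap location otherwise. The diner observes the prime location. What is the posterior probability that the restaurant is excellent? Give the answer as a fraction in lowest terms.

P(the prime location) = (1/10)·1 + (9/10)·(1/2) = 11/20.
By Bayes' rule, P(excellent | the prime location) = (1/10) / (11/20) = 2/11.

2/11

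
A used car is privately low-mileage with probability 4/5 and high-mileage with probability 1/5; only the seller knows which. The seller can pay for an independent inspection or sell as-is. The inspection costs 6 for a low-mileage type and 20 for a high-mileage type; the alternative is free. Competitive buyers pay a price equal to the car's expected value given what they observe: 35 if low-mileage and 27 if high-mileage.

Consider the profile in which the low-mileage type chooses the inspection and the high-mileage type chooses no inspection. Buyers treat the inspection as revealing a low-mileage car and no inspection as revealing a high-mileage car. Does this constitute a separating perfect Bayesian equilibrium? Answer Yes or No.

Yes

Under these beliefs, the inspection earns price 35 and no inspection earns price 27.
low-mileage: the inspection nets 35 − 6 = 29; no inspection nets 27. low-mileage prefers the inspection.
high-mileage: the inspection nets 35 − 20 = 15; no inspection nets 27. high-mileage prefers no inspection.
Neither type deviates, so the separating profile is an equilibrium.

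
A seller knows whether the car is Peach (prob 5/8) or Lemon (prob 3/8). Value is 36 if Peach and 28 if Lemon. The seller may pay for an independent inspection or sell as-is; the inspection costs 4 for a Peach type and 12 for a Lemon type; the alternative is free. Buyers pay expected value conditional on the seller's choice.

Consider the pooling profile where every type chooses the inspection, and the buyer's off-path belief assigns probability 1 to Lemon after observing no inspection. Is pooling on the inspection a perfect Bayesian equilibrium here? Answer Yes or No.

No

On path, the buyer holds the prior and pays 5/8·36 + 3/8·28 = 33. Off path (no inspection), believing Lemon, it pays 28.
Peach: the inspection nets 33 − 4 = 29; no inspection nets 28. Peach stays.
Lemon: the inspection nets 33 − 12 = 21; no inspection nets 28. Lemon would deviate.
A type deviates, so pooling fails.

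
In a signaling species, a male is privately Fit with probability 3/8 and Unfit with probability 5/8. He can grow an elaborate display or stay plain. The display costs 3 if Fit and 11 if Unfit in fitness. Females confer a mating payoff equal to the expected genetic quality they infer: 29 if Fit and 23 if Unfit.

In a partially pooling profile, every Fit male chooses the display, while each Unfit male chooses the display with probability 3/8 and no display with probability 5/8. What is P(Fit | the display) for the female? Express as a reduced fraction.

8/13

P(the display) = (3/8)·1 + (5/8)·(3/8) = 39/64.
By Bayes' rule, P(Fit | the display) = (3/8) / (39/64) = 8/13.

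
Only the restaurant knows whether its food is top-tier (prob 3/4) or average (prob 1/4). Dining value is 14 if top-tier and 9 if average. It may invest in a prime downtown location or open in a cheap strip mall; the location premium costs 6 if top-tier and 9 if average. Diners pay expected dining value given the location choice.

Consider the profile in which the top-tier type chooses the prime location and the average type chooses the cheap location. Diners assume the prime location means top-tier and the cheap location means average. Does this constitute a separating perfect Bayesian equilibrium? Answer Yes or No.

Under these beliefs, the prime location earns price premium 14 and the cheap location earns price premium 9.
top-tier: the prime location nets 14 − 6 = 8; the cheap location nets 9. top-tier would deviate to the cheap location.
average: the prime location nets 14 − 9 = 5; the cheap location nets 9. average prefers the cheap location.
top-tier has a profitable deviation, so the profile is not an equilibrium.

No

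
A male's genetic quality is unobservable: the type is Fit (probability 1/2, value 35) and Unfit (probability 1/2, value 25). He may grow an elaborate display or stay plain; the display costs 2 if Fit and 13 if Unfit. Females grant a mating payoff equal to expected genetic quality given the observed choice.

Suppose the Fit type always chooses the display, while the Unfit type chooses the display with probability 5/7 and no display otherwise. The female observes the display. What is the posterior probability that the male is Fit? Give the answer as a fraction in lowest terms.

7/12

P(the display) = (1/2)·1 + (1/2)·(5/7) = 6/7.
By Bayes' rule, P(Fit | the display) = (1/2) / (6/7) = 7/12.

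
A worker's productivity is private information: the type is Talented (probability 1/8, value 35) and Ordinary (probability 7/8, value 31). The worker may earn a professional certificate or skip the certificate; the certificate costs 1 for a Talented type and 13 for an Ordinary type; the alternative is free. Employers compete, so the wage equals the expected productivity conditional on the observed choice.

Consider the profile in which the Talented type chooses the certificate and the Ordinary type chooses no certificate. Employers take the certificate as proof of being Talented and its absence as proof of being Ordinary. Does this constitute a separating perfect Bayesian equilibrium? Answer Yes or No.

Under these beliefs, the certificate earns wage 35 and no certificate earns wage 31.
Talented: the certificate nets 35 − 1 = 34; no certificate nets 31. Talented prefers the certificate.
Ordinary: the certificate nets 35 − 13 = 22; no certificate nets 31. Ordinary prefers no certificate.
Neither type deviates, so the separating profile is an equilibrium.

Yes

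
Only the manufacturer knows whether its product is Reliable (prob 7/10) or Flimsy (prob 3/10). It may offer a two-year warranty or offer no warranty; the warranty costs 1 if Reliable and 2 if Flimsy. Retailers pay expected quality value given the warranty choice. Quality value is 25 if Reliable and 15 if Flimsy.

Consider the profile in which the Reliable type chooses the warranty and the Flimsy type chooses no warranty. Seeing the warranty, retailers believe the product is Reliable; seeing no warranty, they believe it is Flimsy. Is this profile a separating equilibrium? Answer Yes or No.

Under these beliefs, the warranty earns price 25 and no warranty earns price 15.
Reliable: the warranty nets 25 − 1 = 24; no warranty nets 15. Reliable prefers the warranty.
Flimsy: the warranty nets 25 − 2 = 23; no warranty nets 15. Flimsy would deviate to the warranty.
Flimsy has a profitable deviation, so the profile is not an equilibrium.

No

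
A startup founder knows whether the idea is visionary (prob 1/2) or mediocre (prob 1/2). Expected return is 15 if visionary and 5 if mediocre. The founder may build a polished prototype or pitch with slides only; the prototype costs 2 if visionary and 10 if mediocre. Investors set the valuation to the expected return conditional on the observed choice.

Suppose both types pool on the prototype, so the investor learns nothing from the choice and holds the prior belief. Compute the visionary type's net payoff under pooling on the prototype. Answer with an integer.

Pooled valuation = 1/2·15 + 1/2·5 = 10.
visionary pays cost 2 for the prototype, so net payoff = 10 − 2 = 8.

8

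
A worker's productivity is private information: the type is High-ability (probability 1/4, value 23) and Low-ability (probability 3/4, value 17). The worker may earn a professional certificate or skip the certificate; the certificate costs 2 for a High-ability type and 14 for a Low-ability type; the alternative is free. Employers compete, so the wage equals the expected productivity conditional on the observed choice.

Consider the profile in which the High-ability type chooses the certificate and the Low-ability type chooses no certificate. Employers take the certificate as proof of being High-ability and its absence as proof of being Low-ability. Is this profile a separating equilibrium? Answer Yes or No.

Under these beliefs, the certificate earns wage 23 and no certificate earns wage 17.
High-ability: the certificate nets 23 − 2 = 21; no certificate nets 17. High-ability prefers the certificate.
Low-ability: the certificate nets 23 − 14 = 9; no certificate nets 17. Low-ability prefers no certificate.
Neither type deviates, so the separating profile is an equilibrium.

Yes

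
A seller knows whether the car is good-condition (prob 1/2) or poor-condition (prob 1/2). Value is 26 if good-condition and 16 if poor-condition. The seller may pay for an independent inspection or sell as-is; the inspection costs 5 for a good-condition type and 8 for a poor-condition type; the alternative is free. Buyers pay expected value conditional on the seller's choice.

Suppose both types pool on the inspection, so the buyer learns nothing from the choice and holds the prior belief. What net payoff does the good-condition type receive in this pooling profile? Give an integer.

16

Pooled price = 1/2·26 + 1/2·16 = 21.
good-condition pays cost 5 for the inspection, so net payoff = 21 − 5 = 16.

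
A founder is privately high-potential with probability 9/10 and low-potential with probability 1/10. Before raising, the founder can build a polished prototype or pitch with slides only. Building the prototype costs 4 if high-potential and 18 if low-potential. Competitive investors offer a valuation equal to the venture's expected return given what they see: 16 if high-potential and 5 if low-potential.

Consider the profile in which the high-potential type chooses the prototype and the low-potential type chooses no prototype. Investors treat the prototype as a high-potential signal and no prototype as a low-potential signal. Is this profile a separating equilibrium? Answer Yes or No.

Yes

Under these beliefs, the prototype earns valuation 16 and no prototype earns valuation 5.
high-potential: the prototype nets 16 − 4 = 12; no prototype nets 5. high-potential prefers the prototype.
low-potential: the prototype nets 16 − 18 = -2; no prototype nets 5. low-potential prefers no prototype.
Neither type deviates, so the separating profile is an equilibrium.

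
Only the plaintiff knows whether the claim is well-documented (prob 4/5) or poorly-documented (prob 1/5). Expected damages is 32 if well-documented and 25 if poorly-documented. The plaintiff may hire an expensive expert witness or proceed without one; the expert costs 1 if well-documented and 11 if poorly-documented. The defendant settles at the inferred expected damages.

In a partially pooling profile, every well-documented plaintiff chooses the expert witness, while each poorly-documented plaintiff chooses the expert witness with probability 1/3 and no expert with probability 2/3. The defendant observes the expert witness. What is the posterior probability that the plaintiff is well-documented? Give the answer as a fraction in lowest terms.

P(the expert witness) = (4/5)·1 + (1/5)·(1/3) = 13/15.
By Bayes' rule, P(well-documented | the expert witness) = (4/5) / (13/15) = 12/13.

12/13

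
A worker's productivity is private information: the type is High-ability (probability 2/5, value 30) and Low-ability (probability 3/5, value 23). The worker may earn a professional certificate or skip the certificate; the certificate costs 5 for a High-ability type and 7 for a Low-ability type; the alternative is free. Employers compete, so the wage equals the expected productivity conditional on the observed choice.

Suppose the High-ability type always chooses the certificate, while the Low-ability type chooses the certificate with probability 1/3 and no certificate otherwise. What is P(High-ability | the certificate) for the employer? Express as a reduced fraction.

2/3

P(the certificate) = (2/5)·1 + (3/5)·(1/3) = 3/5.
By Bayes' rule, P(High-ability | the certificate) = (2/5) / (3/5) = 2/3.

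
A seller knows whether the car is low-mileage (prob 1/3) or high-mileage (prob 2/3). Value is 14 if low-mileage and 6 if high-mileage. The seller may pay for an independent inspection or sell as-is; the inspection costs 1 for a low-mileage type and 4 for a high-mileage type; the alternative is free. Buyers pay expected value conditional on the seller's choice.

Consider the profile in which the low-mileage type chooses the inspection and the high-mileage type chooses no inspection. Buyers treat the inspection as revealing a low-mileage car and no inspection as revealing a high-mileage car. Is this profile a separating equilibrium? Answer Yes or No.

Under these beliefs, the inspection earns price 14 and no inspection earns price 6.
low-mileage: the inspection nets 14 − 1 = 13; no inspection nets 6. low-mileage prefers the inspection.
high-mileage: the inspection nets 14 − 4 = 10; no inspection nets 6. high-mileage would deviate to the inspection.
high-mileage has a profitable deviation, so the profile is not an equilibrium.

No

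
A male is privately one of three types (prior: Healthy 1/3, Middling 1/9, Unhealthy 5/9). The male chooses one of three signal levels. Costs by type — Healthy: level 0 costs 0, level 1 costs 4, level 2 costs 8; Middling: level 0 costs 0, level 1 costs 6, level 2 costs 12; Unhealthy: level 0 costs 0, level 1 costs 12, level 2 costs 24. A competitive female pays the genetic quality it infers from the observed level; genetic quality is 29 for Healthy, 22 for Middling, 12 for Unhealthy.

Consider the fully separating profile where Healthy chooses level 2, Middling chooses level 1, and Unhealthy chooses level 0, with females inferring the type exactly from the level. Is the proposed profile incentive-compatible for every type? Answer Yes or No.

Separating mating payoffs: level 2 → 29, level 1 → 22, level 0 → 12.
Healthy (assigned level 2): level 0: 12 − 0 = 12; level 1: 22 − 4 = 18; level 2: 29 − 8 = 21. Healthy stays.
Middling (assigned level 1): level 0: 12 − 0 = 12; level 1: 22 − 6 = 16; level 2: 29 − 12 = 17. Middling prefers level 2.
Unhealthy (assigned level 0): level 0: 12 − 0 = 12; level 1: 22 − 12 = 10; level 2: 29 − 24 = 5. Unhealthy stays.
At least one type deviates; the separating profile fails.

No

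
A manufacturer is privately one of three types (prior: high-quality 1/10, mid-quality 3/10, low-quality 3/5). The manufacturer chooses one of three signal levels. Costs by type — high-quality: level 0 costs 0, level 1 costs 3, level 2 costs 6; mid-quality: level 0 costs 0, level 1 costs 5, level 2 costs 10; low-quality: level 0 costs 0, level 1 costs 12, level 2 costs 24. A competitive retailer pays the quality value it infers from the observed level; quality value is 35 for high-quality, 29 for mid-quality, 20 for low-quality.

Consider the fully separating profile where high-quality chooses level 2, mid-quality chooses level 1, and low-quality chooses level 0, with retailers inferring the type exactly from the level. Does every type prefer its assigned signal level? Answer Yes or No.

No

Separating prices: level 2 → 35, level 1 → 29, level 0 → 20.
high-quality (assigned level 2): level 0: 20 − 0 = 20; level 1: 29 − 3 = 26; level 2: 35 − 6 = 29. high-quality stays.
mid-quality (assigned level 1): level 0: 20 − 0 = 20; level 1: 29 − 5 = 24; level 2: 35 − 10 = 25. mid-quality prefers level 2.
low-quality (assigned level 0): level 0: 20 − 0 = 20; level 1: 29 − 12 = 17; level 2: 35 − 24 = 11. low-quality stays.
At least one type deviates; the separating profile fails.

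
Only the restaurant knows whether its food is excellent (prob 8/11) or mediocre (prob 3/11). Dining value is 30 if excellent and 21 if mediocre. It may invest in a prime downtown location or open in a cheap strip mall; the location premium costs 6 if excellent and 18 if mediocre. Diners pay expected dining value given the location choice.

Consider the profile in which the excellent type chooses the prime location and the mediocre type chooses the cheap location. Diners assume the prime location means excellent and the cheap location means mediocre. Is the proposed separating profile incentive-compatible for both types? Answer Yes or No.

Under these beliefs, the prime location earns price premium 30 and the cheap location earns price premium 21.
excellent: the prime location nets 30 − 6 = 24; the cheap location nets 21. excellent prefers the prime location.
mediocre: the prime location nets 30 − 18 = 12; the cheap location nets 21. mediocre prefers the cheap location.
Neither type deviates, so the separating profile is an equilibrium.

Yes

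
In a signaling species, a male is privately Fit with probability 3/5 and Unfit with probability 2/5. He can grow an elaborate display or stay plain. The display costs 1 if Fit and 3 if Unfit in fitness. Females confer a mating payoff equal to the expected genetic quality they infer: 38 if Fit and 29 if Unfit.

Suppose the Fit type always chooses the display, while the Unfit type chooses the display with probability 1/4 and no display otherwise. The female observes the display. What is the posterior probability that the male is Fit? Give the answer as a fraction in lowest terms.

P(the display) = (3/5)·1 + (2/5)·(1/4) = 7/10.
By Bayes' rule, P(Fit | the display) = (3/5) / (7/10) = 6/7.

6/7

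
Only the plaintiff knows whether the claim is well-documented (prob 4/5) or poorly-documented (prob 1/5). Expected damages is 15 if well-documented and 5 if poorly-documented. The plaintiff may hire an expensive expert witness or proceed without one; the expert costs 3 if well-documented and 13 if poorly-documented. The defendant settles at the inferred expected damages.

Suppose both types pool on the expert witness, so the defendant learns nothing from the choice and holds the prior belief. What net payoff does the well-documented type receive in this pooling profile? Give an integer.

Pooled settlement = 4/5·15 + 1/5·5 = 13.
well-documented pays cost 3 for the expert witness, so net payoff = 13 − 3 = 10.

10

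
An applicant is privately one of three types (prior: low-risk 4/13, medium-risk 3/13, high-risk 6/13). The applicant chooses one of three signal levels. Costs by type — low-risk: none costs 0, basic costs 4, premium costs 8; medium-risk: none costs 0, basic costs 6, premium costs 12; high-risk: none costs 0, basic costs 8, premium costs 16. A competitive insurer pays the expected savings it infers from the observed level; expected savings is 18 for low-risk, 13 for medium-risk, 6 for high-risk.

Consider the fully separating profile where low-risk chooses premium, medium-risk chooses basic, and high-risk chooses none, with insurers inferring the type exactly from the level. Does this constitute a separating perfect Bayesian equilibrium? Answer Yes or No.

Yes

Separating rebates: premium → 18, basic → 13, none → 6.
low-risk (assigned premium): none: 6 − 0 = 6; basic: 13 − 4 = 9; premium: 18 − 8 = 10. low-risk stays.
medium-risk (assigned basic): none: 6 − 0 = 6; basic: 13 − 6 = 7; premium: 18 − 12 = 6. medium-risk stays.
high-risk (assigned none): none: 6 − 0 = 6; basic: 13 − 8 = 5; premium: 18 − 16 = 2. high-risk stays.
Every type prefers its assigned level; separation holds.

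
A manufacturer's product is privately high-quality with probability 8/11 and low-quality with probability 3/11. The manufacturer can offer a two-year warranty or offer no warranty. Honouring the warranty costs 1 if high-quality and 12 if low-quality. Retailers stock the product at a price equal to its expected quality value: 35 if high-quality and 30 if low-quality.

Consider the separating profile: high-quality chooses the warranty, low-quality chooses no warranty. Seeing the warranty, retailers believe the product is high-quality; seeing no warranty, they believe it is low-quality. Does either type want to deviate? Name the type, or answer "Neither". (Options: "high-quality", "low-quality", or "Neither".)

The warranty pays 35; no warranty pays 30.
high-quality: assigned the warranty, nets 35 − 1 = 34; deviating to no warranty nets 30.
low-quality: assigned no warranty, nets 30; deviating to the warranty nets 35 − 12 = 23.
Both types strictly prefer their assigned action; no profitable deviation.

Neither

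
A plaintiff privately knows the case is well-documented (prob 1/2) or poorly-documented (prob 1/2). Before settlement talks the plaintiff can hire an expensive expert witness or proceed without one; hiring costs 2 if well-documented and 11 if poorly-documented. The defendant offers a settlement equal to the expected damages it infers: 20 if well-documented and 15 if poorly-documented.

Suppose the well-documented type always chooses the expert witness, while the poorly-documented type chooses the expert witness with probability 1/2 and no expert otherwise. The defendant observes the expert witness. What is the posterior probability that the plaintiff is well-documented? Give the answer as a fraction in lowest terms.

P(the expert witness) = (1/2)·1 + (1/2)·(1/2) = 3/4.
By Bayes' rule, P(well-documented | the expert witness) = (1/2) / (3/4) = 2/3.

2/3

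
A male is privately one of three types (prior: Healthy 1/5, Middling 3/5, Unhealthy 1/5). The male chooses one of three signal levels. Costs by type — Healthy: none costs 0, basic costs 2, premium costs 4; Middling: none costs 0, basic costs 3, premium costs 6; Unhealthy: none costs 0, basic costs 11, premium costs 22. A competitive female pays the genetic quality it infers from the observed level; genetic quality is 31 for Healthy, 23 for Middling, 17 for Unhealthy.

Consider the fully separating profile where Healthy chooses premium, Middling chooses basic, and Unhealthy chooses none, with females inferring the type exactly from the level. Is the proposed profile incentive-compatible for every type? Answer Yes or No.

Separating mating payoffs: premium → 31, basic → 23, none → 17.
Healthy (assigned premium): none: 17 − 0 = 17; basic: 23 − 2 = 21; premium: 31 − 4 = 27. Healthy stays.
Middling (assigned basic): none: 17 − 0 = 17; basic: 23 − 3 = 20; premium: 31 − 6 = 25. Middling prefers premium.
Unhealthy (assigned none): none: 17 − 0 = 17; basic: 23 − 11 = 12; premium: 31 − 22 = 9. Unhealthy stays.
At least one type deviates; the separating profile fails.

No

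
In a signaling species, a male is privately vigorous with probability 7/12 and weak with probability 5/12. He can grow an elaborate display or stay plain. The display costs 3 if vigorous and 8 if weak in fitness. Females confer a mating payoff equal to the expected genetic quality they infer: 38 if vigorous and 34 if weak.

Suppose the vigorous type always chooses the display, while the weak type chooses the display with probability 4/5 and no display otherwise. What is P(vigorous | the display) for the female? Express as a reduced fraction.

7/11

P(the display) = (7/12)·1 + (5/12)·(4/5) = 11/12.
By Bayes' rule, P(vigorous | the display) = (7/12) / (11/12) = 7/11.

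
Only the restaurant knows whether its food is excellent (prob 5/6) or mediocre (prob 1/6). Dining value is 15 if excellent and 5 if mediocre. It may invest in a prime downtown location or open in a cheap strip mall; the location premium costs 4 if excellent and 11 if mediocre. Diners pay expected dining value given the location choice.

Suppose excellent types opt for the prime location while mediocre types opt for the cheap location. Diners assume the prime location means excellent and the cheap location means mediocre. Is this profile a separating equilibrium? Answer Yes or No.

Yes

Under these beliefs, the prime location earns price premium 15 and the cheap location earns price premium 5.
excellent: the prime location nets 15 − 4 = 11; the cheap location nets 5. excellent prefers the prime location.
mediocre: the prime location nets 15 − 11 = 4; the cheap location nets 5. mediocre prefers the cheap location.
Neither type deviates, so the separating profile is an equilibrium.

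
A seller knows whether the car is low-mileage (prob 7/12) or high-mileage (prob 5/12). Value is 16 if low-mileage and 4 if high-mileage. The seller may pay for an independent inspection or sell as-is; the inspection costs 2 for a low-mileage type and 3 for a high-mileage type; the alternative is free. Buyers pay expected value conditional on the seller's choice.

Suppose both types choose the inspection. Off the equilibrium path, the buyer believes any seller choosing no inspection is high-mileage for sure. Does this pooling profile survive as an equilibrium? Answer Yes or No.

On path, the buyer holds the prior and pays 7/12·16 + 5/12·4 = 11. Off path (no inspection), believing high-mileage, it pays 4.
low-mileage: the inspection nets 11 − 2 = 9; no inspection nets 4. low-mileage stays.
high-mileage: the inspection nets 11 − 3 = 8; no inspection nets 4. high-mileage stays.
No type deviates, so pooling is sustained.

Yes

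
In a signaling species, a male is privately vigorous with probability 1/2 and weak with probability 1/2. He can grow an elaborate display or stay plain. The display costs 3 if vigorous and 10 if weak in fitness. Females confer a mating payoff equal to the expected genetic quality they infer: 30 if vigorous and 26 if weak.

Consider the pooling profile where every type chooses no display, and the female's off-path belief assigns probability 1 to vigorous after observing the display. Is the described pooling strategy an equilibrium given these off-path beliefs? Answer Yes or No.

Yes

On path, the female holds the prior and pays 1/2·30 + 1/2·26 = 28. Off path (the display), believing vigorous, it pays 30.
vigorous: no display nets 28; the display nets 30 − 3 = 27. vigorous stays.
weak: no display nets 28; the display nets 30 − 10 = 20. weak stays.
No type deviates, so pooling is sustained.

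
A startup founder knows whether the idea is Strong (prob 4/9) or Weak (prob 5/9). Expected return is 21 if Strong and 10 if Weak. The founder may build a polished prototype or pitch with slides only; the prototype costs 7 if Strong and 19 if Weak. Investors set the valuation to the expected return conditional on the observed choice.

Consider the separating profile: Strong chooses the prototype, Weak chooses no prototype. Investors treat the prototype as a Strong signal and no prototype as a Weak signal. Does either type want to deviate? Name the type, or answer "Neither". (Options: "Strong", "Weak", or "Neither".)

Neither

The prototype pays 21; no prototype pays 10.
Strong: assigned the prototype, nets 21 − 7 = 14; deviating to no prototype nets 10.
Weak: assigned no prototype, nets 10; deviating to the prototype nets 21 − 19 = 2.
Both types strictly prefer their assigned action; no profitable deviation.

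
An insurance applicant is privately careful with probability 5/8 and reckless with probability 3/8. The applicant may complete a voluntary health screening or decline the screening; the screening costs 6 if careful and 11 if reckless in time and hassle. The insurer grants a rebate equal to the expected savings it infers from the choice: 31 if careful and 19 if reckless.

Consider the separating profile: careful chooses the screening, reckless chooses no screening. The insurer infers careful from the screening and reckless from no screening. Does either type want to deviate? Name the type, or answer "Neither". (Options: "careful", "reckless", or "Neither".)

reckless

The screening pays 31; no screening pays 19.
careful: assigned the screening, nets 31 − 6 = 25; deviating to no screening nets 19.
reckless: assigned no screening, nets 19; deviating to the screening nets 31 − 11 = 20.
The reckless type gains 1 by deviating.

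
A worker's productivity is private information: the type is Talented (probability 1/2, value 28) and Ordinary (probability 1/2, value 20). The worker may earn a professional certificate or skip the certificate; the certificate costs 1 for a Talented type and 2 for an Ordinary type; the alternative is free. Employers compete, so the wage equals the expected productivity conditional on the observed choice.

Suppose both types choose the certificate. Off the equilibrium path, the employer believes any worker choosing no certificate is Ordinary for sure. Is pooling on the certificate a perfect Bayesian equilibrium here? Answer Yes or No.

On path, the employer holds the prior and pays 1/2·28 + 1/2·20 = 24. Off path (no certificate), believing Ordinary, it pays 20.
Talented: the certificate nets 24 − 1 = 23; no certificate nets 20. Talented stays.
Ordinary: the certificate nets 24 − 2 = 22; no certificate nets 20. Ordinary stays.
No type deviates, so pooling is sustained.

Yes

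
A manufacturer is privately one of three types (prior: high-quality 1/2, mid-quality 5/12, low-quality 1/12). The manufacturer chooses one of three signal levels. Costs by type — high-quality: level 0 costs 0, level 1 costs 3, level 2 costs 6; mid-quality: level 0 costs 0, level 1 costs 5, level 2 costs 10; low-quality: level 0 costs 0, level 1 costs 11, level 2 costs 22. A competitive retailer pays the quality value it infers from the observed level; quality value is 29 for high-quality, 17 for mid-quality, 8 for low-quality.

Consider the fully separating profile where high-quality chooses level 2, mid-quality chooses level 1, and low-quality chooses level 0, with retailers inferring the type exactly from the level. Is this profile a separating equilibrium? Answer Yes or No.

Separating prices: level 2 → 29, level 1 → 17, level 0 → 8.
high-quality (assigned level 2): level 0: 8 − 0 = 8; level 1: 17 − 3 = 14; level 2: 29 − 6 = 23. high-quality stays.
mid-quality (assigned level 1): level 0: 8 − 0 = 8; level 1: 17 − 5 = 12; level 2: 29 − 10 = 19. mid-quality prefers level 2.
low-quality (assigned level 0): level 0: 8 − 0 = 8; level 1: 17 − 11 = 6; level 2: 29 − 22 = 7. low-quality stays.
At least one type deviates; the separating profile fails.

No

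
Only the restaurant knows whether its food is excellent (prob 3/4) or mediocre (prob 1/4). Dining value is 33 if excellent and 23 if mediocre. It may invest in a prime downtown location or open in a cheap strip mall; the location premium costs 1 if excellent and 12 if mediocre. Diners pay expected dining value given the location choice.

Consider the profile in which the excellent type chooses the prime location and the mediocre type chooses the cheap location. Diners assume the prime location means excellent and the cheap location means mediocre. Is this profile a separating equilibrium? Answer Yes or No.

Yes

Under these beliefs, the prime location earns price premium 33 and the cheap location earns price premium 23.
excellent: the prime location nets 33 − 1 = 32; the cheap location nets 23. excellent prefers the prime location.
mediocre: the prime location nets 33 − 12 = 21; the cheap location nets 23. mediocre prefers the cheap location.
Neither type deviates, so the separating profile is an equilibrium.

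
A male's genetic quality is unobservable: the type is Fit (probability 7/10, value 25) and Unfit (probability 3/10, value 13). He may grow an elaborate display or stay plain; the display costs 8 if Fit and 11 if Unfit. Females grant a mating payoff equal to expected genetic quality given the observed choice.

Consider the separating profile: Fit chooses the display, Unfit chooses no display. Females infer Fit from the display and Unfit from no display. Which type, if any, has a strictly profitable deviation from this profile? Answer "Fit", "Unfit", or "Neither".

The display pays 25; no display pays 13.
Fit: assigned the display, nets 25 − 8 = 17; deviating to no display nets 13.
Unfit: assigned no display, nets 13; deviating to the display nets 25 − 11 = 14.
The Unfit type gains 1 by deviating.

Unfit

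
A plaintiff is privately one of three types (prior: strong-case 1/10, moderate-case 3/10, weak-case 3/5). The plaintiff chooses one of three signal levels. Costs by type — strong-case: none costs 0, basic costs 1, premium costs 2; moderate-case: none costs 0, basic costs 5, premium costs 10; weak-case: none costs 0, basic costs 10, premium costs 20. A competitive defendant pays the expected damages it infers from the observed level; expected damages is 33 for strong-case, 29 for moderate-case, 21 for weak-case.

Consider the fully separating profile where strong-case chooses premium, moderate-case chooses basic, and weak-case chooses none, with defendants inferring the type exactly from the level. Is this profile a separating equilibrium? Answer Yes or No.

Separating settlements: premium → 33, basic → 29, none → 21.
strong-case (assigned premium): none: 21 − 0 = 21; basic: 29 − 1 = 28; premium: 33 − 2 = 31. strong-case stays.
moderate-case (assigned basic): none: 21 − 0 = 21; basic: 29 − 5 = 24; premium: 33 − 10 = 23. moderate-case stays.
weak-case (assigned none): none: 21 − 0 = 21; basic: 29 − 10 = 19; premium: 33 − 20 = 13. weak-case stays.
Every type prefers its assigned level; separation holds.

Yes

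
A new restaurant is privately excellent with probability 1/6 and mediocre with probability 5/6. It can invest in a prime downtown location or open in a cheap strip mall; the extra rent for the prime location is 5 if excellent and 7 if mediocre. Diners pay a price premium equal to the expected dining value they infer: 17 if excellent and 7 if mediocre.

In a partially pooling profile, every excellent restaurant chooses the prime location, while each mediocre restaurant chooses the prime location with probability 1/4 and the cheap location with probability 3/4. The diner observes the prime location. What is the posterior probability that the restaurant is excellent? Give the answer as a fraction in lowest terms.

4/9

P(the prime location) = (1/6)·1 + (5/6)·(1/4) = 3/8.
By Bayes' rule, P(excellent | the prime location) = (1/6) / (3/8) = 4/9.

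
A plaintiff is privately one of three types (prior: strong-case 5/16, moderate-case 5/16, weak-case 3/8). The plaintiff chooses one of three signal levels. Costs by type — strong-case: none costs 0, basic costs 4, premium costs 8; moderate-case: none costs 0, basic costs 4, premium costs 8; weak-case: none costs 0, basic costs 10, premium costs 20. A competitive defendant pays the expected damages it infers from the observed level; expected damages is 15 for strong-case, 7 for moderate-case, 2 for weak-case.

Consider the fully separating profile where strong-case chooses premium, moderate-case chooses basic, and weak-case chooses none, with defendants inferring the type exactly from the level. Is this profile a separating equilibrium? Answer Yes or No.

No

Separating settlements: premium → 15, basic → 7, none → 2.
strong-case (assigned premium): none: 2 − 0 = 2; basic: 7 − 4 = 3; premium: 15 − 8 = 7. strong-case stays.
moderate-case (assigned basic): none: 2 − 0 = 2; basic: 7 − 4 = 3; premium: 15 − 8 = 7. moderate-case prefers premium.
weak-case (assigned none): none: 2 − 0 = 2; basic: 7 − 10 = -3; premium: 15 − 20 = -5. weak-case stays.
At least one type deviates; the separating profile fails.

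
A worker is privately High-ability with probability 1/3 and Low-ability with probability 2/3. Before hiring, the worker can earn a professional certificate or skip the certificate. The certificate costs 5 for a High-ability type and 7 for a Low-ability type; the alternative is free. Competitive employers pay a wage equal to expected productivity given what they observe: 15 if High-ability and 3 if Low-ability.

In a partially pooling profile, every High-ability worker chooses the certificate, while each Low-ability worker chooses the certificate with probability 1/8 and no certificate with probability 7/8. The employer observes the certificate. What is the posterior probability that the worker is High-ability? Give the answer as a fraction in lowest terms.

P(the certificate) = (1/3)·1 + (2/3)·(1/8) = 5/12.
By Bayes' rule, P(High-ability | the certificate) = (1/3) / (5/12) = 4/5.

4/5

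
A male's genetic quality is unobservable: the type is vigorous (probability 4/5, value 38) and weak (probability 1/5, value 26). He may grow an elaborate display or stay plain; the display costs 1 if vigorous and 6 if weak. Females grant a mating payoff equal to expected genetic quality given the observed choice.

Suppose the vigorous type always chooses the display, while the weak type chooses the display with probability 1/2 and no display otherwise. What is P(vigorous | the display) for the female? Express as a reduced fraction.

8/9

P(the display) = (4/5)·1 + (1/5)·(1/2) = 9/10.
By Bayes' rule, P(vigorous | the display) = (4/5) / (9/10) = 8/9.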